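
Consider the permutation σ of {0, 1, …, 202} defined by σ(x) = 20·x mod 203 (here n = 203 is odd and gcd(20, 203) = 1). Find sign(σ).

Start at x=190: 190 → 146 → 78 → 139 → 141 → 181 → 169 → … (one orbit).
Decompose π into cycles: lengths [14, 14, 14, 14, 14, 14, 14, 14, 14, 14, 14, 14, 7, 7, 7, 7, 2, 2, 2, 1] (20 cycles, including the fixed point 0).
203 − 20 = 183 transpositions; sign(π) = (−1)^183 = -1.

-1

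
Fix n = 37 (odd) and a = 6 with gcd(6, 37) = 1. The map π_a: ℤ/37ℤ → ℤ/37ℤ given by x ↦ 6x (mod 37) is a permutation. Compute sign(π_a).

-1

Start at x=6: 6 → 36 → 31 → 1 → 6 (one orbit).
The orbit structure of x ↦ 6x mod 37: 10 orbits of sizes [4, 4, 4, 4, 4, 4, 4, 4, 4, 1].
10 cycles on 37: each ℓ→(−1)^(ℓ−1), product (−1)^27 = -1.
Check: (6/37) = -1 by Zolotarev.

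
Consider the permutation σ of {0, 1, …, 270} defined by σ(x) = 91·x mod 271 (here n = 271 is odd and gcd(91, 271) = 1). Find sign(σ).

Trace 106: π^k(106) = [106, 161, 17, 192, 128, 266, 87] for k=0..6.
The orbit structure of x ↦ 91x mod 271: 2 orbits of sizes [270, 1].
sign(π) = (−1)^{n − #cycles} = (−1)^{271−2} = (−1)^269 = -1.

-1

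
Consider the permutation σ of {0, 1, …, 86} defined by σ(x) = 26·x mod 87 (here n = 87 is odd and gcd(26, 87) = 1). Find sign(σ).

Start at x=4: 4 → 17 → 7 → 8 → 34 → 14 → 16 → … (one orbit).
The orbit structure of x ↦ 26x mod 87: 5 orbits of sizes [28, 28, 28, 2, 1].
87 − 5 = 82 transpositions; sign(π) = (−1)^82 = +1.

+1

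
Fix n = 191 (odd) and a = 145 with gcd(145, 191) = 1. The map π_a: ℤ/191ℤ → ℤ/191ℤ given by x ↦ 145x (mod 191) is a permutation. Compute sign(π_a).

-1

Start at x=135: 135 → 93 → 115 → 58 → 6 → 106 → 90 → … (one orbit).
2 cycles of lengths [190, 1].
Σ(ℓ_i−1) = 191−2 = 189; sign = (−1)^189 = -1.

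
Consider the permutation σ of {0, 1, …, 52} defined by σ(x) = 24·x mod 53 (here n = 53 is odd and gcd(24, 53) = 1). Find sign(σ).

Start at x=16: 16 → 13 → 47 → 15 → 42 → 1 → 24 → … (one orbit).
Decompose π into cycles: lengths [13, 13, 13, 13, 1] (5 cycles, including the fixed point 0).
sign(π) = (−1)^{n − #cycles} = (−1)^{53−5} = (−1)^48 = +1.
Zolotarev: (24|53) = +1, matching the cycle-count sign.

+1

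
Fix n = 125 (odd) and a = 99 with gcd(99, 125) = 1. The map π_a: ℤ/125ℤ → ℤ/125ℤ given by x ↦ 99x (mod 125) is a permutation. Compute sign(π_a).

+1

Start at x=51: 51 → 49 → 101 → 124 → 26 → 74 → 76 → … (one orbit).
The orbit structure of x ↦ 99x mod 125: 23 orbits of sizes [10, 10, 10, 10, 10, 10, 10, 10, 10, 10, 2, 2, 2, 2, 2, 2, 2, 2, 2, 2, 2, 2, 1].
23 cycles on 125: each ℓ→(−1)^(ℓ−1), product (−1)^102 = +1.
The Jacobi symbol (99|125) = +1 (Zolotarev) agrees.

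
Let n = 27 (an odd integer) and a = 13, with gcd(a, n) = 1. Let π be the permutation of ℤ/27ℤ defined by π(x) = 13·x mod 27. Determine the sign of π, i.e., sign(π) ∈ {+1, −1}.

+1

Start at x=16: 16 → 19 → 4 → 25 → 1 → 13 → 7 → … (one orbit).
The orbit structure of x ↦ 13x mod 27: 7 orbits of sizes [9, 9, 3, 3, 1, 1, 1].
7 cycles on 27: each ℓ→(−1)^(ℓ−1), product (−1)^20 = +1.
The Jacobi symbol (13|27) = +1 (Zolotarev) agrees.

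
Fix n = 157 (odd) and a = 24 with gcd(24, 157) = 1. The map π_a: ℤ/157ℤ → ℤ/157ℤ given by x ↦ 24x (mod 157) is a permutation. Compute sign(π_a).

-1

Orbit of 95 under x↦24x: [95, 82, 84, 132, 28, 44, 114]… (length divides ord_157(24)).
The orbit structure of x ↦ 24x mod 157: 2 orbits of sizes [156, 1].
Σ(ℓ_i−1) = 157−2 = 155; sign = (−1)^155 = -1.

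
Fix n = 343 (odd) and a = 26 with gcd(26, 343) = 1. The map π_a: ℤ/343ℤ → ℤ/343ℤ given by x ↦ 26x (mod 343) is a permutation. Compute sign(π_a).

Start at x=195: 195 → 268 → 108 → 64 → 292 → 46 → 167 → … (one orbit).
4 cycles of lengths [294, 42, 6, 1].
n − c = 343 − 4 = 339; sign = (−1)^339 = -1.
Zolotarev: (26|343) = -1, matching the cycle-count sign.

-1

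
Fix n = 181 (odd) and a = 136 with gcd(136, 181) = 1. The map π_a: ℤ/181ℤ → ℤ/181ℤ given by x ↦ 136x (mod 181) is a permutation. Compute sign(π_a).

+1

Trace 48: π^k(48) = [48, 12, 3, 46, 102, 116, 29] for k=0..6.
3 cycles of lengths [90, 90, 1].
3 cycles on 181: each ℓ→(−1)^(ℓ−1), product (−1)^178 = +1.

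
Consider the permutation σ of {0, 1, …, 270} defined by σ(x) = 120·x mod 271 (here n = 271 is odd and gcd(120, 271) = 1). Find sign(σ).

Orbit of 192 under x↦120x: [192, 5, 58, 185, 249, 70, 270]… (length divides ord_271(120)).
The orbit structure of x ↦ 120x mod 271: 2 orbits of sizes [270, 1].
With 2 cycles on 271 points, sign = (−1)^{271−2} = -1.

-1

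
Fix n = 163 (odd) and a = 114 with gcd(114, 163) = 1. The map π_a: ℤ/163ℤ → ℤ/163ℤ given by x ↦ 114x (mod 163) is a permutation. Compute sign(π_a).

-1

Trace 78: π^k(78) = [78, 90, 154, 115, 70, 156, 17] for k=0..6.
2 cycles of lengths [162, 1].
With 2 cycles on 163 points, sign = (−1)^{163−2} = -1.
Via Zolotarev, sign(π_{114}) = (114|163) = -1.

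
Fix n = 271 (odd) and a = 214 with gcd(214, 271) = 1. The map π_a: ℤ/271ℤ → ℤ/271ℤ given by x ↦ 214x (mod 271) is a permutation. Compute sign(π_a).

-1

Orbit of 9 under x↦214x: [9, 29, 244, 184, 81, 261, 28]… (length divides ord_271(214)).
π_214 has 10 disjoint cycles with lengths [30, 30, 30, 30, 30, 30, 30, 30, 30, 1] on {0,…,270}.
271 − 10 = 261 transpositions; sign(π) = (−1)^261 = -1.
(214|271)_J = -1 (Zolotarev's lemma cross-check).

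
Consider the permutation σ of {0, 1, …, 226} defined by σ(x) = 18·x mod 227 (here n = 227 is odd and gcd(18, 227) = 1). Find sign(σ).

-1

Trace 140: π^k(140) = [140, 23, 187, 188, 206, 76, 6] for k=0..6.
π_18 has 2 disjoint cycles with lengths [226, 1] on {0,…,226}.
sign(π) = (−1)^{n − #cycles} = (−1)^{227−2} = (−1)^225 = -1.
Check: (18/227) = -1 by Zolotarev.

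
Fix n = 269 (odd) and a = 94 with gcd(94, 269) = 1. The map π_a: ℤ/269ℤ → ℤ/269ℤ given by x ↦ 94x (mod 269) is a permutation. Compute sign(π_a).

-1

Trace 178: π^k(178) = [178, 54, 234, 207, 90, 121, 76] for k=0..6.
2 cycles of lengths [268, 1].
With 2 cycles on 269 points, sign = (−1)^{269−2} = -1.
Via Zolotarev, sign(π_{94}) = (94|269) = -1.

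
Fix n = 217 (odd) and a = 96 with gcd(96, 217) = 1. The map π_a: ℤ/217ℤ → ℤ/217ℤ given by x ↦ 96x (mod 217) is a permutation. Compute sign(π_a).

Trace 67: π^k(67) = [67, 139, 107, 73, 64, 68, 18] for k=0..6.
Cycle type of π: 30×7 + 6 + 1; total 9 cycles.
217 − 9 = 208 transpositions; sign(π) = (−1)^208 = +1.
Via Zolotarev, sign(π_{96}) = (96|217) = +1.

+1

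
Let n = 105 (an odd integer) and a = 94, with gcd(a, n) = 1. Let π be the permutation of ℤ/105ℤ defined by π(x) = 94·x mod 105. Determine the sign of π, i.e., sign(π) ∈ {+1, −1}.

-1

Trace 1: π^k(1) = [1, 94, 16, 34, 46, 19] for k=0..5.
24 cycles of lengths [6, 6, 6, 6, 6, 6, 6, 6, 6, 6, 6, 6, 6, 6, 6, 2, 2, 2, 2, 2, 2, 1, 1, 1].
With 24 cycles on 105 points, sign = (−1)^{105−24} = -1.
The Jacobi symbol (94|105) = -1 (Zolotarev) agrees.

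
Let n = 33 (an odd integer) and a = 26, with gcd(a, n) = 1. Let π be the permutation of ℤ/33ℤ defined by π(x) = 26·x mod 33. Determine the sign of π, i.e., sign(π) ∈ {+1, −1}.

Trace 1: π^k(1) = [1, 26, 16, 20, 25, 23, 4] for k=0..6.
Cycle lengths of π_26 on ℤ/33ℤ: [10, 10, 5, 5, 2, 1]; 6 cycles in total.
33 − 6 = 27 transpositions; sign(π) = (−1)^27 = -1.

-1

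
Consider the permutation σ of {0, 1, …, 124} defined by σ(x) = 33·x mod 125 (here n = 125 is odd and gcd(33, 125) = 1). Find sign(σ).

-1

Trace 38: π^k(38) = [38, 4, 7, 106, 123, 59, 72] for k=0..6.
Cycle lengths of π_33 on ℤ/125ℤ: [100, 20, 4, 1]; 4 cycles in total.
4 cycles on 125: each ℓ→(−1)^(ℓ−1), product (−1)^121 = -1.
Zolotarev: (33|125) = -1, matching the cycle-count sign.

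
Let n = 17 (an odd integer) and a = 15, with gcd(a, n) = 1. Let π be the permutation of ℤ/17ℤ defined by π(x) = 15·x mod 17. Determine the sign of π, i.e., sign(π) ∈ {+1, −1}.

+1

Trace 16: π^k(16) = [16, 2, 13, 8, 1, 15, 4] for k=0..6.
3 cycles of lengths [8, 8, 1].
Σ(ℓ_i−1) = 17−3 = 14; sign = (−1)^14 = +1.
Via Zolotarev, sign(π_{15}) = (15|17) = +1.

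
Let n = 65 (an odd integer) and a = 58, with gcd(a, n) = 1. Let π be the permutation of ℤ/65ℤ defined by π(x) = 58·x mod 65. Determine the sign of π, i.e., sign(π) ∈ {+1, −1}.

Trace 16: π^k(16) = [16, 18, 4, 37, 1, 58, 49] for k=0..6.
Cycle lengths of π_58 on ℤ/65ℤ: [12, 12, 12, 12, 12, 4, 1]; 7 cycles in total.
7 cycles on 65: each ℓ→(−1)^(ℓ−1), product (−1)^58 = +1.
Check: (58/65) = +1 by Zolotarev.

+1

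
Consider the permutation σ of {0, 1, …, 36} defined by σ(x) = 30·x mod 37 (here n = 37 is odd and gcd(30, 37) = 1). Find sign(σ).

Orbit of 30 under x↦30x: [30, 12, 27, 33, 28, 26, 3]… (length divides ord_37(30)).
π_30 has 3 disjoint cycles with lengths [18, 18, 1] on {0,…,36}.
sign(π) = (−1)^{n − #cycles} = (−1)^{37−3} = (−1)^34 = +1.
Via Zolotarev, sign(π_{30}) = (30|37) = +1.

+1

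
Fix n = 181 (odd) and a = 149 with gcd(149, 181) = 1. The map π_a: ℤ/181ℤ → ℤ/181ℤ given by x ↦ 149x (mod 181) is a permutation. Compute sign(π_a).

-1

Start at x=48: 48 → 93 → 101 → 26 → 73 → 17 → 180 → … (one orbit).
Decompose π into cycles: lengths [36, 36, 36, 36, 36, 1] (6 cycles, including the fixed point 0).
With 6 cycles on 181 points, sign = (−1)^{181−6} = -1.
(149|181)_J = -1 (Zolotarev's lemma cross-check).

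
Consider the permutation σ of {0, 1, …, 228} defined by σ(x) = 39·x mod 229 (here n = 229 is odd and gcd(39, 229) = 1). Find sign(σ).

-1

Start at x=174: 174 → 145 → 159 → 18 → 15 → 127 → 144 → … (one orbit).
Decompose π into cycles: lengths [228, 1] (2 cycles, including the fixed point 0).
Σ(ℓ_i−1) = 229−2 = 227; sign = (−1)^227 = -1.
Zolotarev: (39|229) = -1, matching the cycle-count sign.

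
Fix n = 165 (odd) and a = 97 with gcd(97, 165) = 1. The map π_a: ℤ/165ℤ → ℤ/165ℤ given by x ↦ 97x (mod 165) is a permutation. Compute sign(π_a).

-1

Start at x=67: 67 → 64 → 103 → 91 → 82 → 34 → 163 → … (one orbit).
The orbit structure of x ↦ 97x mod 165: 18 orbits of sizes [20, 20, 20, 20, 20, 20, 5, 5, 5, 5, 5, 5, 4, 4, 4, 1, 1, 1].
sign(π) = (−1)^{n − #cycles} = (−1)^{165−18} = (−1)^147 = -1.
Via Zolotarev, sign(π_{97}) = (97|165) = -1.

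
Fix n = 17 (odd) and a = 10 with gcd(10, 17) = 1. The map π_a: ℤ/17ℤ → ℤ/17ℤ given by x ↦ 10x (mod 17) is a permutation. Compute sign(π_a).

-1

Start at x=8: 8 → 12 → 1 → 10 → 15 → 14 → 4 → … (one orbit).
Cycle type of π: 16 + 1; total 2 cycles.
n − c = 17 − 2 = 15; sign = (−1)^15 = -1.
(10|17)_J = -1 (Zolotarev's lemma cross-check).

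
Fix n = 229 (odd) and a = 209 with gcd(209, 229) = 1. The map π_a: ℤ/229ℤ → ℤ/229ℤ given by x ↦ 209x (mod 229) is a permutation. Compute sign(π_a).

+1

Orbit of 60 under x↦209x: [60, 174, 184, 213, 91, 12, 218]… (length divides ord_229(209)).
Cycle type of π: 114×2 + 1; total 3 cycles.
229 − 3 = 226 transpositions; sign(π) = (−1)^226 = +1.
The Jacobi symbol (209|229) = +1 (Zolotarev) agrees.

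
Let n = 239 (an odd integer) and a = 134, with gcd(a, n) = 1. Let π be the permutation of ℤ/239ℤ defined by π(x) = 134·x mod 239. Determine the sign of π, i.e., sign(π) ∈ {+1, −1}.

Trace 6: π^k(6) = [6, 87, 186, 68, 30, 196, 213] for k=0..6.
Cycle lengths of π_134 on ℤ/239ℤ: [119, 119, 1]; 3 cycles in total.
sign(π) = (−1)^{n − #cycles} = (−1)^{239−3} = (−1)^236 = +1.
Via Zolotarev, sign(π_{134}) = (134|239) = +1.

+1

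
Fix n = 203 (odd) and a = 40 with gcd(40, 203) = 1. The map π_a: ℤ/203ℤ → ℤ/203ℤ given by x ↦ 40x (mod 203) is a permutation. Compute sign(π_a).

+1

Trace 192: π^k(192) = [192, 169, 61, 4, 160, 107, 17] for k=0..6.
π_40 has 5 disjoint cycles with lengths [84, 84, 28, 6, 1] on {0,…,202}.
sign(π) = (−1)^{n − #cycles} = (−1)^{203−5} = (−1)^198 = +1.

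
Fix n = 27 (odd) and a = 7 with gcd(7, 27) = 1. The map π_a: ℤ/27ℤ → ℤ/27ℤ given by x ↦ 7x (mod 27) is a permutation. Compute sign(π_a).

+1

Orbit of 1 under x↦7x: [1, 7, 22, 19, 25, 13, 10]… (length divides ord_27(7)).
7 cycles of lengths [9, 9, 3, 3, 1, 1, 1].
Σ(ℓ_i−1) = 27−7 = 20; sign = (−1)^20 = +1.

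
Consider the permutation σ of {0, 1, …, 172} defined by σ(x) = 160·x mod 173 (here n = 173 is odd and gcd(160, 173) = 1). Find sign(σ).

Start at x=106: 106 → 6 → 95 → 149 → 139 → 96 → 136 → … (one orbit).
Cycle lengths of π_160 on ℤ/173ℤ: [43, 43, 43, 43, 1]; 5 cycles in total.
With 5 cycles on 173 points, sign = (−1)^{173−5} = +1.
Zolotarev: (160|173) = +1, matching the cycle-count sign.

+1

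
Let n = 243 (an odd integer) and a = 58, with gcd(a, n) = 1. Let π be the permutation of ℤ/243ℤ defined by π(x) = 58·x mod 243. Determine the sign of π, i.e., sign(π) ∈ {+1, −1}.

+1

Orbit of 118 under x↦58x: [118, 40, 133, 181, 49, 169, 82]… (length divides ord_243(58)).
π_58 has 11 disjoint cycles with lengths [81, 81, 27, 27, 9, 9, 3, 3, 1, 1, 1] on {0,…,242}.
11 cycles on 243: each ℓ→(−1)^(ℓ−1), product (−1)^232 = +1.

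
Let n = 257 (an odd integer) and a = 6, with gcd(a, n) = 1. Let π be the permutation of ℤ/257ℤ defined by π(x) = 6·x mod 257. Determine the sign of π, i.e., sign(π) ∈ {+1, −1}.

-1

Start at x=177: 177 → 34 → 204 → 196 → 148 → 117 → 188 → … (one orbit).
2 cycles of lengths [256, 1].
257 − 2 = 255 transpositions; sign(π) = (−1)^255 = -1.
The Jacobi symbol (6|257) = -1 (Zolotarev) agrees.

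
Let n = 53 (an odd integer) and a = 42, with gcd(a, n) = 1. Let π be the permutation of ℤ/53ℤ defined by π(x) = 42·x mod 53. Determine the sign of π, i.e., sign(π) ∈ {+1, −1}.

Start at x=13: 13 → 16 → 36 → 28 → 10 → 49 → 44 → … (one orbit).
π_42 has 5 disjoint cycles with lengths [13, 13, 13, 13, 1] on {0,…,52}.
5 cycles on 53: each ℓ→(−1)^(ℓ−1), product (−1)^48 = +1.
(42|53)_J = +1 (Zolotarev's lemma cross-check).

+1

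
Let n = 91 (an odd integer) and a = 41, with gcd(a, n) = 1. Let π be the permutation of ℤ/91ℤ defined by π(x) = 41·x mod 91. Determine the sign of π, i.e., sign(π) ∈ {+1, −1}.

+1

Start at x=22: 22 → 83 → 36 → 20 → 1 → 41 → 43 → … (one orbit).
The orbit structure of x ↦ 41x mod 91: 11 orbits of sizes [12, 12, 12, 12, 12, 12, 12, 2, 2, 2, 1].
11 cycles on 91: each ℓ→(−1)^(ℓ−1), product (−1)^80 = +1.
The Jacobi symbol (41|91) = +1 (Zolotarev) agrees.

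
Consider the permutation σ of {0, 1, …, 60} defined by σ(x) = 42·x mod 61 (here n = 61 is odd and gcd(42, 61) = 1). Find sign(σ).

+1

Trace 56: π^k(56) = [56, 34, 25, 13, 58, 57, 15] for k=0..6.
Cycle lengths of π_42 on ℤ/61ℤ: [15, 15, 15, 15, 1]; 5 cycles in total.
5 cycles on 61: each ℓ→(−1)^(ℓ−1), product (−1)^56 = +1.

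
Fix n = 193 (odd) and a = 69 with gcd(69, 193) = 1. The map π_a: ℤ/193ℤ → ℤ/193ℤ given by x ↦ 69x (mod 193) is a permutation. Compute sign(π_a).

+1

Start at x=8: 8 → 166 → 67 → 184 → 151 → 190 → 179 → … (one orbit).
Cycle lengths of π_69 on ℤ/193ℤ: [32, 32, 32, 32, 32, 32, 1]; 7 cycles in total.
n − c = 193 − 7 = 186; sign = (−1)^186 = +1.
(69|193)_J = +1 (Zolotarev's lemma cross-check).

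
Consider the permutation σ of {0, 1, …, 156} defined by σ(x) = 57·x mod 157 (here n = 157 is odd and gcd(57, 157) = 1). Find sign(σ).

Trace 48: π^k(48) = [48, 67, 51, 81, 64, 37, 68] for k=0..6.
Cycle type of π: 78×2 + 1; total 3 cycles.
n − c = 157 − 3 = 154; sign = (−1)^154 = +1.
The Jacobi symbol (57|157) = +1 (Zolotarev) agrees.

+1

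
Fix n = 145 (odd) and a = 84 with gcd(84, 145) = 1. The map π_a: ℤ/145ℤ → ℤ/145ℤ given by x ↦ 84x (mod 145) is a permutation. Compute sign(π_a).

-1

Start at x=1: 1 → 84 → 96 → 89 → 81 → 134 → 91 → … (one orbit).
Cycle type of π: 28×5 + 2×2 + 1; total 8 cycles.
Σ(ℓ_i−1) = 145−8 = 137; sign = (−1)^137 = -1.
Check: (84/145) = -1 by Zolotarev.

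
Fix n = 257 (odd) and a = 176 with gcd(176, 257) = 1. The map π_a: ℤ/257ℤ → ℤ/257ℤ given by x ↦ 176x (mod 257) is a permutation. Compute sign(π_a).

+1

Orbit of 184 under x↦176x: [184, 2, 95, 15, 70, 241, 11]… (length divides ord_257(176)).
Decompose π into cycles: lengths [64, 64, 64, 64, 1] (5 cycles, including the fixed point 0).
Σ(ℓ_i−1) = 257−5 = 252; sign = (−1)^252 = +1.
Zolotarev: (176|257) = +1, matching the cycle-count sign.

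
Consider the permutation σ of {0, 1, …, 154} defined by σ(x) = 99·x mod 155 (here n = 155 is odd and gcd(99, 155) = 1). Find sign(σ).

Start at x=119: 119 → 1 → 99 → 36 → 154 → 56 → 119 (one orbit).
π_99 has 28 disjoint cycles with lengths [6, 6, 6, 6, 6, 6, 6, 6, 6, 6, 6, 6, 6, 6, 6, 6, 6, 6, 6, 6, 6, 6, 6, 6, 6, 2, 2, 1] on {0,…,154}.
28 cycles on 155: each ℓ→(−1)^(ℓ−1), product (−1)^127 = -1.
Via Zolotarev, sign(π_{99}) = (99|155) = -1.

-1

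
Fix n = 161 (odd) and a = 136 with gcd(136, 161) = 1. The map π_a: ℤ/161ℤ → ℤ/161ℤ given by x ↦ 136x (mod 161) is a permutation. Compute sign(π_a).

+1

Orbit of 17 under x↦136x: [17, 58, 160, 25, 19, 8, 122]… (length divides ord_161(136)).
5 cycles of lengths [66, 66, 22, 6, 1].
With 5 cycles on 161 points, sign = (−1)^{161−5} = +1.
Via Zolotarev, sign(π_{136}) = (136|161) = +1.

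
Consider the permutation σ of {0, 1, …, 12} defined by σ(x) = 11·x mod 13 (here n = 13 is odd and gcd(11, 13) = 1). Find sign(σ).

-1

Orbit of 6 under x↦11x: [6, 1, 11, 4, 5, 3, 7]… (length divides ord_13(11)).
π_11 has 2 disjoint cycles with lengths [12, 1] on {0,…,12}.
sign(π) = (−1)^{n − #cycles} = (−1)^{13−2} = (−1)^11 = -1.
Check: (11/13) = -1 by Zolotarev.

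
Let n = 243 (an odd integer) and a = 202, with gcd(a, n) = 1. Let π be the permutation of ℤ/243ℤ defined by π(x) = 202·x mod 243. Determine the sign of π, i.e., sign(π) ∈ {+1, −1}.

+1

Start at x=154: 154 → 4 → 79 → 163 → 121 → 142 → 10 → … (one orbit).
Cycle lengths of π_202 on ℤ/243ℤ: [81, 81, 27, 27, 9, 9, 3, 3, 1, 1, 1]; 11 cycles in total.
n − c = 243 − 11 = 232; sign = (−1)^232 = +1.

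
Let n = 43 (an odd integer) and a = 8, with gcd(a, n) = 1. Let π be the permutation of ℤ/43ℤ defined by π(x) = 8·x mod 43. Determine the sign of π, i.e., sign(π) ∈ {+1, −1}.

-1

Trace 21: π^k(21) = [21, 39, 11, 2, 16, 42, 35] for k=0..6.
4 cycles of lengths [14, 14, 14, 1].
43 − 4 = 39 transpositions; sign(π) = (−1)^39 = -1.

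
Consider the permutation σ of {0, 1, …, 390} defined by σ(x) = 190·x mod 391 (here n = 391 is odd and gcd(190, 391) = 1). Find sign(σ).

-1

Trace 213: π^k(213) = [213, 197, 285, 192, 117, 334, 118] for k=0..6.
Cycle type of π: 176×2 + 16 + 11×2 + 1; total 6 cycles.
6 cycles on 391: each ℓ→(−1)^(ℓ−1), product (−1)^385 = -1.
(190|391)_J = -1 (Zolotarev's lemma cross-check).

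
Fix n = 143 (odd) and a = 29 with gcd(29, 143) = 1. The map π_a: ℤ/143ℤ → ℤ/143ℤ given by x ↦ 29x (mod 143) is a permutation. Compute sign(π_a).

-1

Start at x=1: 1 → 29 → 126 → 79 → 3 → 87 → 92 → … (one orbit).
The orbit structure of x ↦ 29x mod 143: 10 orbits of sizes [30, 30, 30, 30, 10, 3, 3, 3, 3, 1].
sign(π) = (−1)^{n − #cycles} = (−1)^{143−10} = (−1)^133 = -1.
Via Zolotarev, sign(π_{29}) = (29|143) = -1.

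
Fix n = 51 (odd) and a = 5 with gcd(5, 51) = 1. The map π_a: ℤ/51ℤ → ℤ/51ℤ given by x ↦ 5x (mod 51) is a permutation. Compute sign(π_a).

Start at x=49: 49 → 41 → 1 → 5 → 25 → 23 → 13 → … (one orbit).
The orbit structure of x ↦ 5x mod 51: 5 orbits of sizes [16, 16, 16, 2, 1].
51 − 5 = 46 transpositions; sign(π) = (−1)^46 = +1.
Via Zolotarev, sign(π_{5}) = (5|51) = +1.

+1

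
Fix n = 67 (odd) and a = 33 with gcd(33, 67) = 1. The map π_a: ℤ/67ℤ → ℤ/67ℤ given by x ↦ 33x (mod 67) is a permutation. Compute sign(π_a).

+1

Trace 54: π^k(54) = [54, 40, 47, 10, 62, 36, 49] for k=0..6.
Decompose π into cycles: lengths [33, 33, 1] (3 cycles, including the fixed point 0).
67 − 3 = 64 transpositions; sign(π) = (−1)^64 = +1.
Zolotarev: (33|67) = +1, matching the cycle-count sign.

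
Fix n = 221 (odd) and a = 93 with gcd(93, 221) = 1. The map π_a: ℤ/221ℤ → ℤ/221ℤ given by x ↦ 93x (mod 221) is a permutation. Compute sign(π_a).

Trace 219: π^k(219) = [219, 35, 161, 166, 189, 118, 145] for k=0..6.
The orbit structure of x ↦ 93x mod 221: 12 orbits of sizes [24, 24, 24, 24, 24, 24, 24, 24, 12, 8, 8, 1].
sign(π) = (−1)^{n − #cycles} = (−1)^{221−12} = (−1)^209 = -1.

-1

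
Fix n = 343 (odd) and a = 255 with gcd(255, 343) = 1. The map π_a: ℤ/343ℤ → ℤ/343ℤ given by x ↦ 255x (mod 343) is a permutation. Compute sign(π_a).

Start at x=295: 295 → 108 → 100 → 118 → 249 → 40 → 253 → … (one orbit).
Cycle type of π: 294 + 42 + 6 + 1; total 4 cycles.
sign(π) = (−1)^{n − #cycles} = (−1)^{343−4} = (−1)^339 = -1.
(255|343)_J = -1 (Zolotarev's lemma cross-check).

-1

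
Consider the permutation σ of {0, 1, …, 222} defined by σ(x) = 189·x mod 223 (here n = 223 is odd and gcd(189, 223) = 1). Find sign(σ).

Orbit of 206 under x↦189x: [206, 132, 195, 60, 190, 7, 208]… (length divides ord_223(189)).
Cycle lengths of π_189 on ℤ/223ℤ: [74, 74, 74, 1]; 4 cycles in total.
4 cycles on 223: each ℓ→(−1)^(ℓ−1), product (−1)^219 = -1.
Check: (189/223) = -1 by Zolotarev.

-1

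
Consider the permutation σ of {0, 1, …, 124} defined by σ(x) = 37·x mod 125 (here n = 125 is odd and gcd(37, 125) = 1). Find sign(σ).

Orbit of 56 under x↦37x: [56, 72, 39, 68, 16, 92, 29]… (length divides ord_125(37)).
4 cycles of lengths [100, 20, 4, 1].
4 cycles on 125: each ℓ→(−1)^(ℓ−1), product (−1)^121 = -1.
(37|125)_J = -1 (Zolotarev's lemma cross-check).

-1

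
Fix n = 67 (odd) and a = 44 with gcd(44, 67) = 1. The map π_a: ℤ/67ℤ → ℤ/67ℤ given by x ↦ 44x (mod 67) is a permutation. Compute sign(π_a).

Start at x=21: 21 → 53 → 54 → 31 → 24 → 51 → 33 → … (one orbit).
Decompose π into cycles: lengths [66, 1] (2 cycles, including the fixed point 0).
2 cycles on 67: each ℓ→(−1)^(ℓ−1), product (−1)^65 = -1.

-1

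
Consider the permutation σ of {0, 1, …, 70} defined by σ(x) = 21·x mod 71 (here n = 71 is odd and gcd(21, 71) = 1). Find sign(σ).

Orbit of 67 under x↦21x: [67, 58, 11, 18, 23, 57, 61]… (length divides ord_71(21)).
π_21 has 2 disjoint cycles with lengths [70, 1] on {0,…,70}.
2 cycles on 71: each ℓ→(−1)^(ℓ−1), product (−1)^69 = -1.

-1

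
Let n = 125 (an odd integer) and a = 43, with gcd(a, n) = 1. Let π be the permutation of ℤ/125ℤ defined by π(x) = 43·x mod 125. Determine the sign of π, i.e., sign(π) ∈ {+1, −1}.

-1

Trace 74: π^k(74) = [74, 57, 76, 18, 24, 32, 1] for k=0..6.
The orbit structure of x ↦ 43x mod 125: 12 orbits of sizes [20, 20, 20, 20, 20, 4, 4, 4, 4, 4, 4, 1].
12 cycles on 125: each ℓ→(−1)^(ℓ−1), product (−1)^113 = -1.
Via Zolotarev, sign(π_{43}) = (43|125) = -1.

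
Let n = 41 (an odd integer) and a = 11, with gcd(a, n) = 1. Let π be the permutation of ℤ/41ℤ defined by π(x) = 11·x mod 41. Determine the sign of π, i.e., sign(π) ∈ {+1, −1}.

-1

Trace 10: π^k(10) = [10, 28, 21, 26, 40, 30, 2] for k=0..6.
π_11 has 2 disjoint cycles with lengths [40, 1] on {0,…,40}.
n − c = 41 − 2 = 39; sign = (−1)^39 = -1.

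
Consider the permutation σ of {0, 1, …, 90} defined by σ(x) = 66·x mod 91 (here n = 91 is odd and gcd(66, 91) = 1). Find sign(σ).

-1

Start at x=79: 79 → 27 → 53 → 40 → 1 → 66 → 79 (one orbit).
Cycle type of π: 6×13 + 1×13; total 26 cycles.
With 26 cycles on 91 points, sign = (−1)^{91−26} = -1.
The Jacobi symbol (66|91) = -1 (Zolotarev) agrees.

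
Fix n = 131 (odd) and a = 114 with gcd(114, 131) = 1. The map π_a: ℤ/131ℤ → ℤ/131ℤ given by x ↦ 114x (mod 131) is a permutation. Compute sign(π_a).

Start at x=102: 102 → 100 → 3 → 80 → 81 → 64 → 91 → … (one orbit).
Cycle type of π: 65×2 + 1; total 3 cycles.
With 3 cycles on 131 points, sign = (−1)^{131−3} = +1.

+1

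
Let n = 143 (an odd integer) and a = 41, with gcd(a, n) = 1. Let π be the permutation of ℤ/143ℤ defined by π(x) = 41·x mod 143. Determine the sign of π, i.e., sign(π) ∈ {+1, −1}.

+1

Trace 113: π^k(113) = [113, 57, 49, 7, 1, 41, 108] for k=0..6.
Cycle type of π: 60×2 + 12 + 10 + 1; total 5 cycles.
With 5 cycles on 143 points, sign = (−1)^{143−5} = +1.
Via Zolotarev, sign(π_{41}) = (41|143) = +1.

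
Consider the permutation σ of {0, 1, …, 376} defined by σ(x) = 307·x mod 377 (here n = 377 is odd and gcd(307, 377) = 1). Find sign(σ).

+1

Start at x=70: 70 → 1 → 307 → 376 → 70 (one orbit).
Decompose π into cycles: lengths [4, 4, 4, 4, 4, 4, 4, 4, 4, 4, 4, 4, 4, 4, 4, 4, 4, 4, 4, 4, 4, 4, 4, 4, 4, 4, 4, 4, 4, 4, 4, 4, 4, 4, 4, 4, 4, 4, 4, 4, 4, 4, 4, 4, 4, 4, 4, 4, 4, 4, 4, 4, 4, 4, 4, 4, 4, 4, 4, 4, 4, 4, 4, 4, 4, 4, 4, 4, 4, 4, 4, 4, 4, 4, 4, 4, 4, 4, 4, 4, 4, 4, 4, 4, 4, 4, 4, 4, 4, 4, 4, 4, 4, 4, 1] (95 cycles, including the fixed point 0).
Σ(ℓ_i−1) = 377−95 = 282; sign = (−1)^282 = +1.
(307|377)_J = +1 (Zolotarev's lemma cross-check).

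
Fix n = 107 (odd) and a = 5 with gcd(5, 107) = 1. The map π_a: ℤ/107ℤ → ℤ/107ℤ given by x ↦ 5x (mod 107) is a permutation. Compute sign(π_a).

-1

Trace 47: π^k(47) = [47, 21, 105, 97, 57, 71, 34] for k=0..6.
Decompose π into cycles: lengths [106, 1] (2 cycles, including the fixed point 0).
Σ(ℓ_i−1) = 107−2 = 105; sign = (−1)^105 = -1.
Via Zolotarev, sign(π_{5}) = (5|107) = -1.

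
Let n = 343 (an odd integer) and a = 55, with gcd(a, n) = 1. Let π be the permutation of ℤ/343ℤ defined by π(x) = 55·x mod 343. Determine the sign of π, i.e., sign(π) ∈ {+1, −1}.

Orbit of 335 under x↦55x: [335, 246, 153, 183, 118, 316, 230]… (length divides ord_343(55)).
Cycle type of π: 98×3 + 14×3 + 2×3 + 1; total 10 cycles.
n − c = 343 − 10 = 333; sign = (−1)^333 = -1.
The Jacobi symbol (55|343) = -1 (Zolotarev) agrees.

-1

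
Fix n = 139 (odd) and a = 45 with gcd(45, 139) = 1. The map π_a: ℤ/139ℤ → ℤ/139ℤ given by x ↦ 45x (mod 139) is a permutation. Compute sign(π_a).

+1

Start at x=36: 36 → 91 → 64 → 100 → 52 → 116 → 77 → … (one orbit).
7 cycles of lengths [23, 23, 23, 23, 23, 23, 1].
Σ(ℓ_i−1) = 139−7 = 132; sign = (−1)^132 = +1.
Zolotarev: (45|139) = +1, matching the cycle-count sign.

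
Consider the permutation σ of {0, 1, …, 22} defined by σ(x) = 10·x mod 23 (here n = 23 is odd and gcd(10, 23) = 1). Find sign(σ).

-1

Orbit of 18 under x↦10x: [18, 19, 6, 14, 2, 20, 16]… (length divides ord_23(10)).
π_10 has 2 disjoint cycles with lengths [22, 1] on {0,…,22}.
23 − 2 = 21 transpositions; sign(π) = (−1)^21 = -1.
Zolotarev: (10|23) = -1, matching the cycle-count sign.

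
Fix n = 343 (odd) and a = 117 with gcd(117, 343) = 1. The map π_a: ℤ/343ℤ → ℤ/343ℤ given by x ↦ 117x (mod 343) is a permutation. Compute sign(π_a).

-1

Trace 214: π^k(214) = [214, 342, 226, 31, 197, 68, 67] for k=0..6.
Cycle type of π: 42×7 + 6×8 + 1; total 16 cycles.
Σ(ℓ_i−1) = 343−16 = 327; sign = (−1)^327 = -1.
Via Zolotarev, sign(π_{117}) = (117|343) = -1.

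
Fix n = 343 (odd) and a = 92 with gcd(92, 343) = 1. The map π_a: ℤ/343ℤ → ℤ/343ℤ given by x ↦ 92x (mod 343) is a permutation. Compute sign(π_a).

+1

Start at x=50: 50 → 141 → 281 → 127 → 22 → 309 → 302 → … (one orbit).
19 cycles of lengths [49, 49, 49, 49, 49, 49, 7, 7, 7, 7, 7, 7, 1, 1, 1, 1, 1, 1, 1].
343 − 19 = 324 transpositions; sign(π) = (−1)^324 = +1.
The Jacobi symbol (92|343) = +1 (Zolotarev) agrees.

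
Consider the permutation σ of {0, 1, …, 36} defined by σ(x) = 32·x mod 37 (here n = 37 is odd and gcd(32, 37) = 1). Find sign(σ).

-1

Start at x=32: 32 → 25 → 23 → 33 → 20 → 11 → 19 → … (one orbit).
The orbit structure of x ↦ 32x mod 37: 2 orbits of sizes [36, 1].
n − c = 37 − 2 = 35; sign = (−1)^35 = -1.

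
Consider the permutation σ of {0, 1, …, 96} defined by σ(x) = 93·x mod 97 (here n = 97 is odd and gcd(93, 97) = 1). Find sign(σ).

Orbit of 50 under x↦93x: [50, 91, 24, 1, 93, 16, 33]… (length divides ord_97(93)).
π_93 has 5 disjoint cycles with lengths [24, 24, 24, 24, 1] on {0,…,96}.
sign(π) = (−1)^{n − #cycles} = (−1)^{97−5} = (−1)^92 = +1.
(93|97)_J = +1 (Zolotarev's lemma cross-check).

+1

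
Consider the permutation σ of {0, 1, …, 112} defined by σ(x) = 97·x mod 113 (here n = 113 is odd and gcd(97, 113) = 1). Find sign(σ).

+1

Trace 109: π^k(109) = [109, 64, 106, 112, 16, 83, 28] for k=0..6.
The orbit structure of x ↦ 97x mod 113: 9 orbits of sizes [14, 14, 14, 14, 14, 14, 14, 14, 1].
9 cycles on 113: each ℓ→(−1)^(ℓ−1), product (−1)^104 = +1.
Via Zolotarev, sign(π_{97}) = (97|113) = +1.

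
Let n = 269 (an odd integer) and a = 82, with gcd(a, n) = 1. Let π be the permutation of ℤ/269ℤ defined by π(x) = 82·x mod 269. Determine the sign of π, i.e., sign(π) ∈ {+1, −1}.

-1

Start at x=82: 82 → 268 → 187 → 1 → 82 (one orbit).
68 cycles of lengths [4, 4, 4, 4, 4, 4, 4, 4, 4, 4, 4, 4, 4, 4, 4, 4, 4, 4, 4, 4, 4, 4, 4, 4, 4, 4, 4, 4, 4, 4, 4, 4, 4, 4, 4, 4, 4, 4, 4, 4, 4, 4, 4, 4, 4, 4, 4, 4, 4, 4, 4, 4, 4, 4, 4, 4, 4, 4, 4, 4, 4, 4, 4, 4, 4, 4, 4, 1].
With 68 cycles on 269 points, sign = (−1)^{269−68} = -1.
(82|269)_J = -1 (Zolotarev's lemma cross-check).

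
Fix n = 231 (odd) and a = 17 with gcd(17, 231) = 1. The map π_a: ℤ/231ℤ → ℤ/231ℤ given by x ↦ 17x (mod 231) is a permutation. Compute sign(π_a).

-1

Start at x=130: 130 → 131 → 148 → 206 → 37 → 167 → 67 → … (one orbit).
Cycle lengths of π_17 on ℤ/231ℤ: [30, 30, 30, 30, 30, 30, 10, 10, 10, 6, 6, 6, 2, 1]; 14 cycles in total.
n − c = 231 − 14 = 217; sign = (−1)^217 = -1.
Check: (17/231) = -1 by Zolotarev.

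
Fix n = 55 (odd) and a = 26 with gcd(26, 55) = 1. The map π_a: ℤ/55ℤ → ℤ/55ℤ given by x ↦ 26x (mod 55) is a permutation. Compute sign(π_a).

+1

Start at x=26: 26 → 16 → 31 → 36 → 1 → 26 (one orbit).
Decompose π into cycles: lengths [5, 5, 5, 5, 5, 5, 5, 5, 5, 5, 1, 1, 1, 1, 1] (15 cycles, including the fixed point 0).
With 15 cycles on 55 points, sign = (−1)^{55−15} = +1.
The Jacobi symbol (26|55) = +1 (Zolotarev) agrees.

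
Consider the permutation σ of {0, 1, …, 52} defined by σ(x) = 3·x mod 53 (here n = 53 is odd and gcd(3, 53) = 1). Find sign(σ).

Trace 9: π^k(9) = [9, 27, 28, 31, 40, 14, 42] for k=0..6.
π_3 has 2 disjoint cycles with lengths [52, 1] on {0,…,52}.
sign(π) = (−1)^{n − #cycles} = (−1)^{53−2} = (−1)^51 = -1.
Via Zolotarev, sign(π_{3}) = (3|53) = -1.

-1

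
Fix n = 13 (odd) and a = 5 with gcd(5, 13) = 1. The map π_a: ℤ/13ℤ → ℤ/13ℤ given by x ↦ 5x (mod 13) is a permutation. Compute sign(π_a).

Start at x=1: 1 → 5 → 12 → 8 → 1 (one orbit).
π_5 has 4 disjoint cycles with lengths [4, 4, 4, 1] on {0,…,12}.
With 4 cycles on 13 points, sign = (−1)^{13−4} = -1.
Via Zolotarev, sign(π_{5}) = (5|13) = -1.

-1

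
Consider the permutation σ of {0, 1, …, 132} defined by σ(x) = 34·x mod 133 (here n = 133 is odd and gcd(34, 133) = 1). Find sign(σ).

Orbit of 85 under x↦34x: [85, 97, 106, 13, 43, 132, 99]… (length divides ord_133(34)).
π_34 has 11 disjoint cycles with lengths [18, 18, 18, 18, 18, 18, 18, 2, 2, 2, 1] on {0,…,132}.
11 cycles on 133: each ℓ→(−1)^(ℓ−1), product (−1)^122 = +1.

+1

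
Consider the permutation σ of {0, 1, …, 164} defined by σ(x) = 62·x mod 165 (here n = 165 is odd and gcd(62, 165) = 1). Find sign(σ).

-1

Orbit of 124 under x↦62x: [124, 98, 136, 17, 64, 8, 1]… (length divides ord_165(62)).
Cycle type of π: 20×6 + 10×3 + 4×3 + 2 + 1; total 14 cycles.
sign(π) = (−1)^{n − #cycles} = (−1)^{165−14} = (−1)^151 = -1.
Check: (62/165) = -1 by Zolotarev.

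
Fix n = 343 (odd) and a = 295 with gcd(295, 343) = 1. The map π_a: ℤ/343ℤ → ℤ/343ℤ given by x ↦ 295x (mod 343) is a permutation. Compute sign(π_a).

Start at x=148: 148 → 99 → 50 → 1 → 295 → 246 → 197 → 148 (one orbit).
Cycle type of π: 7×42 + 1×49; total 91 cycles.
n − c = 343 − 91 = 252; sign = (−1)^252 = +1.

+1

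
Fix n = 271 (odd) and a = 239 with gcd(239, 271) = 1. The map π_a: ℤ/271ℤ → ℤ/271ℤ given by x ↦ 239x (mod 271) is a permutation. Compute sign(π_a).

-1

Trace 259: π^k(259) = [259, 113, 178, 266, 160, 29, 156] for k=0..6.
π_239 has 6 disjoint cycles with lengths [54, 54, 54, 54, 54, 1] on {0,…,270}.
With 6 cycles on 271 points, sign = (−1)^{271−6} = -1.
Zolotarev: (239|271) = -1, matching the cycle-count sign.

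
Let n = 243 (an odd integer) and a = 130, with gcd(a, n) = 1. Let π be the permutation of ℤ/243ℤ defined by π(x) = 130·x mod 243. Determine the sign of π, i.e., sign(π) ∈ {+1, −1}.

+1

Trace 169: π^k(169) = [169, 100, 121, 178, 55, 103, 25] for k=0..6.
π_130 has 11 disjoint cycles with lengths [81, 81, 27, 27, 9, 9, 3, 3, 1, 1, 1] on {0,…,242}.
With 11 cycles on 243 points, sign = (−1)^{243−11} = +1.
(130|243)_J = +1 (Zolotarev's lemma cross-check).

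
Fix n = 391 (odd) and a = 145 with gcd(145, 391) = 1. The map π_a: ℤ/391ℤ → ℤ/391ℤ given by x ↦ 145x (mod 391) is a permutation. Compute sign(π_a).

-1

Trace 76: π^k(76) = [76, 72, 274, 239, 247, 234, 304] for k=0..6.
The orbit structure of x ↦ 145x mod 391: 8 orbits of sizes [88, 88, 88, 88, 22, 8, 8, 1].
n − c = 391 − 8 = 383; sign = (−1)^383 = -1.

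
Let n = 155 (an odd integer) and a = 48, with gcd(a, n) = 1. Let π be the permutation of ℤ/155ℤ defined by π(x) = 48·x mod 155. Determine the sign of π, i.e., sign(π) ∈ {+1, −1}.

Orbit of 49 under x↦48x: [49, 27, 56, 53, 64, 127, 51]… (length divides ord_155(48)).
Cycle lengths of π_48 on ℤ/155ℤ: [60, 60, 30, 4, 1]; 5 cycles in total.
With 5 cycles on 155 points, sign = (−1)^{155−5} = +1.
Via Zolotarev, sign(π_{48}) = (48|155) = +1.

+1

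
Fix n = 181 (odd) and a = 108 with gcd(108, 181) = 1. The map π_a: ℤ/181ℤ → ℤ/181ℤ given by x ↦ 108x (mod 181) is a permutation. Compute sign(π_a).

+1

Start at x=39: 39 → 49 → 43 → 119 → 1 → 108 → 80 → … (one orbit).
11 cycles of lengths [18, 18, 18, 18, 18, 18, 18, 18, 18, 18, 1].
n − c = 181 − 11 = 170; sign = (−1)^170 = +1.
(108|181)_J = +1 (Zolotarev's lemma cross-check).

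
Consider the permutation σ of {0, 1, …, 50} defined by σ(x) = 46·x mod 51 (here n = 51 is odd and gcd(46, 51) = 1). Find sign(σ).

Trace 10: π^k(10) = [10, 1, 46, 25, 28, 13, 37] for k=0..6.
The orbit structure of x ↦ 46x mod 51: 6 orbits of sizes [16, 16, 16, 1, 1, 1].
Σ(ℓ_i−1) = 51−6 = 45; sign = (−1)^45 = -1.

-1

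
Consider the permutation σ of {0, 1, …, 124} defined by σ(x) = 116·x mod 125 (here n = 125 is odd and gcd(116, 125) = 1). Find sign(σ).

Start at x=121: 121 → 36 → 51 → 41 → 6 → 71 → 111 → … (one orbit).
Decompose π into cycles: lengths [25, 25, 25, 25, 5, 5, 5, 5, 1, 1, 1, 1, 1] (13 cycles, including the fixed point 0).
n − c = 125 − 13 = 112; sign = (−1)^112 = +1.
The Jacobi symbol (116|125) = +1 (Zolotarev) agrees.

+1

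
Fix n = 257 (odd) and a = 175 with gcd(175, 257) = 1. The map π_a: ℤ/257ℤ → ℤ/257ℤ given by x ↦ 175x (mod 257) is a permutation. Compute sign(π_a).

Trace 217: π^k(217) = [217, 196, 119, 8, 115, 79, 204] for k=0..6.
The orbit structure of x ↦ 175x mod 257: 2 orbits of sizes [256, 1].
257 − 2 = 255 transpositions; sign(π) = (−1)^255 = -1.
Check: (175/257) = -1 by Zolotarev.

-1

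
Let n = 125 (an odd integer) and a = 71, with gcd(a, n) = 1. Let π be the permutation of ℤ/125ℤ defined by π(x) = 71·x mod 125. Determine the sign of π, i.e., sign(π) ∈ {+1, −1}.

Start at x=1: 1 → 71 → 41 → 36 → 56 → 101 → 46 → … (one orbit).
Cycle lengths of π_71 on ℤ/125ℤ: [25, 25, 25, 25, 5, 5, 5, 5, 1, 1, 1, 1, 1]; 13 cycles in total.
n − c = 125 − 13 = 112; sign = (−1)^112 = +1.
Via Zolotarev, sign(π_{71}) = (71|125) = +1.

+1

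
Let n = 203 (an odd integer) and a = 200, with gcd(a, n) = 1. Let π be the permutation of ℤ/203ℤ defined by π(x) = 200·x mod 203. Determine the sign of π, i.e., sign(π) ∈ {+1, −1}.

-1

Orbit of 39 under x↦200x: [39, 86, 148, 165, 114, 64, 11]… (length divides ord_203(200)).
The orbit structure of x ↦ 200x mod 203: 6 orbits of sizes [84, 84, 28, 3, 3, 1].
n − c = 203 − 6 = 197; sign = (−1)^197 = -1.
The Jacobi symbol (200|203) = -1 (Zolotarev) agrees.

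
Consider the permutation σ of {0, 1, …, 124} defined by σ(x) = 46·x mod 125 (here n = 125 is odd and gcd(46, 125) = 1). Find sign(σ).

Orbit of 16 under x↦46x: [16, 111, 106, 1, 46, 116, 86]… (length divides ord_125(46)).
Cycle lengths of π_46 on ℤ/125ℤ: [25, 25, 25, 25, 5, 5, 5, 5, 1, 1, 1, 1, 1]; 13 cycles in total.
13 cycles on 125: each ℓ→(−1)^(ℓ−1), product (−1)^112 = +1.

+1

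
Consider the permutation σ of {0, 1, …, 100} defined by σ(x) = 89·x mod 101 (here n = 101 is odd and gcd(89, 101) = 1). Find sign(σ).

-1

Start at x=79: 79 → 62 → 64 → 40 → 25 → 3 → 65 → … (one orbit).
The orbit structure of x ↦ 89x mod 101: 2 orbits of sizes [100, 1].
Σ(ℓ_i−1) = 101−2 = 99; sign = (−1)^99 = -1.
Check: (89/101) = -1 by Zolotarev.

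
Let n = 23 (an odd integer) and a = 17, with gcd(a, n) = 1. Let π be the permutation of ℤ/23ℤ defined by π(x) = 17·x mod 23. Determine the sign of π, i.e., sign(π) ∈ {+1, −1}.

Trace 14: π^k(14) = [14, 8, 21, 12, 20, 18, 7] for k=0..6.
π_17 has 2 disjoint cycles with lengths [22, 1] on {0,…,22}.
sign(π) = (−1)^{n − #cycles} = (−1)^{23−2} = (−1)^21 = -1.
(17|23)_J = -1 (Zolotarev's lemma cross-check).

-1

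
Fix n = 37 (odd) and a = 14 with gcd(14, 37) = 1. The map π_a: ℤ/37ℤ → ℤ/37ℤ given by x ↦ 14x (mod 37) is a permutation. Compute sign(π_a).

-1

Start at x=8: 8 → 1 → 14 → 11 → 6 → 10 → 29 → … (one orbit).
Decompose π into cycles: lengths [12, 12, 12, 1] (4 cycles, including the fixed point 0).
With 4 cycles on 37 points, sign = (−1)^{37−4} = -1.
Via Zolotarev, sign(π_{14}) = (14|37) = -1.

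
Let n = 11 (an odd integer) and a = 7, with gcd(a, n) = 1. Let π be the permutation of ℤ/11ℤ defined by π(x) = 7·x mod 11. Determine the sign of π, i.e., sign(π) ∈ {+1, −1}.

-1

Orbit of 3 under x↦7x: [3, 10, 4, 6, 9, 8, 1]… (length divides ord_11(7)).
Cycle lengths of π_7 on ℤ/11ℤ: [10, 1]; 2 cycles in total.
2 cycles on 11: each ℓ→(−1)^(ℓ−1), product (−1)^9 = -1.
(7|11)_J = -1 (Zolotarev's lemma cross-check).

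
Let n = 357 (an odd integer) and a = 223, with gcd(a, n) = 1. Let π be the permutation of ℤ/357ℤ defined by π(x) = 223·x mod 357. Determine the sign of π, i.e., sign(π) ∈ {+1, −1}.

Orbit of 349 under x↦223x: [349, 1, 223, 106, 76, 169, 202]… (length divides ord_357(223)).
Cycle lengths of π_223 on ℤ/357ℤ: [8, 8, 8, 8, 8, 8, 8, 8, 8, 8, 8, 8, 8, 8, 8, 8, 8, 8, 8, 8, 8, 8, 8, 8, 8, 8, 8, 8, 8, 8, 8, 8, 8, 8, 8, 8, 8, 8, 8, 8, 8, 8, 2, 2, 2, 2, 2, 2, 2, 2, 2, 1, 1, 1]; 54 cycles in total.
n − c = 357 − 54 = 303; sign = (−1)^303 = -1.
Check: (223/357) = -1 by Zolotarev.

-1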